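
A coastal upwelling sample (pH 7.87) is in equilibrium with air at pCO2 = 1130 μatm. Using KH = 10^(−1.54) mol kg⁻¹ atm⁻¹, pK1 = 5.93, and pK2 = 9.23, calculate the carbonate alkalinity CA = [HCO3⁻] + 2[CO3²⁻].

CA = 3.09 mmol/kg

[CO2*] = KH · pCO2 = 10^(−1.54) × 1130×10^-6 = 3.259×10^-5 mol/kg
α₀ = 1/(1 + K1/[H⁺] + K1K2/[H⁺]²) = 1/(1 + 10^+1.94 + 10^+0.58) = 0.01088
DIC = [CO2*]/α₀ = 3.259×10^-5 / 0.01088 = 2.995 mmol/kg
CA = (α₁ + 2α₂)·DIC = (0.9477 + 2×0.04137) × 2.995 = 3.09 mmol/kg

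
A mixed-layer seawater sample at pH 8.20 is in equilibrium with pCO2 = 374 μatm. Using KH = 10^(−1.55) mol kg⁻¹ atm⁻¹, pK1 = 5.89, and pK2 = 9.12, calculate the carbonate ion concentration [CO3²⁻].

[CO3²⁻] = 0.259 mmol/kg

[CO2*] = KH · pCO2 = 10^(−1.55) × 374×10^-6 = 1.054×10^-5 mol/kg
α₀ = 1/(1 + K1/[H⁺] + K1K2/[H⁺]²) = 1/(1 + 10^+2.31 + 10^+1.39) = 0.004353
DIC = [CO2*]/α₀ = 1.054×10^-5 / 0.004353 = 2.421 mmol/kg
[CO3²⁻] = α₂·DIC; α₂ = 0.1069, so [CO3²⁻] = 0.1069 × 2.421 = 0.259 mmol/kg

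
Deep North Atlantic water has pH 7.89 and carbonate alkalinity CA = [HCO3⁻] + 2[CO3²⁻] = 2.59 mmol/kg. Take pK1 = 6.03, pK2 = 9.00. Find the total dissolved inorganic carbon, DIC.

DIC = 2.45 mmol/kg

CA = [HCO3⁻] + 2[CO3²⁻] = (α₁ + 2α₂)·DIC
At pH 7.89: [H⁺]/K1 = 10^-1.86 = 0.013804, K2/[H⁺] = 10^-1.11 = 0.077625
α₁ = 1/(1 + 0.013804 + 0.077625) = 1/1.0914 = 0.9162; α₂ = α₁·K2/[H⁺] = 0.07112
α₁ + 2α₂ = 1.0585
DIC = CA / (α₁ + 2α₂) = 2.59 / 1.0585 = 2.45 mmol/kg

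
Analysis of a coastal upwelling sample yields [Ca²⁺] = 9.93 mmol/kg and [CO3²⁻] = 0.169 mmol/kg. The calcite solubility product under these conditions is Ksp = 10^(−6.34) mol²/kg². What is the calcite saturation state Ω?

Ksp = 10^(−6.34) = 4.571×10^-7
Ω = [Ca²⁺][CO3²⁻]/Ksp = (9.93×10^-3)(0.169×10^-3) / 4.571×10^-7 = 3.67

Ω = 3.67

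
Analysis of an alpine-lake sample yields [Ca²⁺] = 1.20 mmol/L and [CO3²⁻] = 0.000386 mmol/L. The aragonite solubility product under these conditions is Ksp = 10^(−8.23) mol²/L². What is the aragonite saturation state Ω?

Ω = 0.0787

Ksp = 10^(−8.23) = 5.888×10^-9
Ω = [Ca²⁺][CO3²⁻]/Ksp = (1.20×10^-3)(0.000386×10^-3) / 5.888×10^-9 = 0.0787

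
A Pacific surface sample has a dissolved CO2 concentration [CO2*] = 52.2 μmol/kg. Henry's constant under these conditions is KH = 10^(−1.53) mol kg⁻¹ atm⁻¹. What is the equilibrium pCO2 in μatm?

KH = 10^(−1.53) = 2.951×10^-2 mol kg⁻¹ atm⁻¹
pCO2 = [CO2*]/KH = 52.2×10^-6 / 2.951×10^-2 = 1.77×10^-3 atm = 1770 μatm

pCO2 = 1770 μatm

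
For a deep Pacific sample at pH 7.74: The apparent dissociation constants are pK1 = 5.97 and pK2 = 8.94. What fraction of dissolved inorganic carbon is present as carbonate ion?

α₂ = 1 / (1 + [H⁺]/K2 + [H⁺]²/(K1K2)) = 1 / (1 + 10^+1.20 + 10^-0.57)
   = 1 / (1 + 15.849 + 0.26915) = 1/17.118 = 0.05842

α₂ = 0.0584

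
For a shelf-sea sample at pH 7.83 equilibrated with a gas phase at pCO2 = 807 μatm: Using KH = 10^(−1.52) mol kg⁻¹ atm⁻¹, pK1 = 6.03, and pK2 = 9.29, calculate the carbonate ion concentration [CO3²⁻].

[CO3²⁻] = 0.0533 mmol/kg

[CO2*] = KH · pCO2 = 10^(−1.52) × 807×10^-6 = 2.437×10^-5 mol/kg
α₀ = 1/(1 + K1/[H⁺] + K1K2/[H⁺]²) = 1/(1 + 10^+1.80 + 10^+0.34) = 0.01509
DIC = [CO2*]/α₀ = 2.437×10^-5 / 0.01509 = 1.615 mmol/kg
[CO3²⁻] = α₂·DIC; α₂ = 0.03301, so [CO3²⁻] = 0.03301 × 1.615 = 0.0533 mmol/kg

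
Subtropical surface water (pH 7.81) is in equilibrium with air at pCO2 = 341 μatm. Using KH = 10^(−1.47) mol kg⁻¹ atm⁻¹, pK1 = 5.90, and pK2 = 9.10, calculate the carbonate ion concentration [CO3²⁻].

[CO2*] = KH · pCO2 = 10^(−1.47) × 341×10^-6 = 1.155×10^-5 mol/kg
α₀ = 1/(1 + K1/[H⁺] + K1K2/[H⁺]²) = 1/(1 + 10^+1.91 + 10^+0.62) = 0.01157
DIC = [CO2*]/α₀ = 1.155×10^-5 / 0.01157 = 0.9989 mmol/kg
[CO3²⁻] = α₂·DIC; α₂ = 0.04822, so [CO3²⁻] = 0.04822 × 0.9989 = 0.0482 mmol/kg

[CO3²⁻] = 0.0482 mmol/kg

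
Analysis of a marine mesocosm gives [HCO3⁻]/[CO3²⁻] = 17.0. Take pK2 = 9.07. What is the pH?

From K2 = [H⁺][CO3²⁻]/[HCO3⁻]:  pH = pK2 − log₁₀([HCO3⁻]/[CO3²⁻])
log₁₀(17.0) = +1.230
pH = 9.07 − (+1.230) = 7.84

pH = 7.84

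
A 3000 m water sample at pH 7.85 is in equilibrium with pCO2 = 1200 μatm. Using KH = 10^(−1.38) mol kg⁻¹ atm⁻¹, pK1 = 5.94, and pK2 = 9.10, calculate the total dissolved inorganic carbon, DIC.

[CO2*] = KH · pCO2 = 10^(−1.38) × 1200×10^-6 = 5.002×10^-5 mol/kg
α₀ = 1/(1 + K1/[H⁺] + K1K2/[H⁺]²) = 1/(1 + 10^+1.91 + 10^+0.66) = 0.01151
DIC = [CO2*]/α₀ = 5.002×10^-5 / 0.01151 = 4.34 mmol/kg

DIC = 4.34 mmol/kg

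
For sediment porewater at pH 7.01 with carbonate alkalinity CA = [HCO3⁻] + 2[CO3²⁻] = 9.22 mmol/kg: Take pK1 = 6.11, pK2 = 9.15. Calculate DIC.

DIC = 10.3 mmol/kg

CA = [HCO3⁻] + 2[CO3²⁻] = (α₁ + 2α₂)·DIC
At pH 7.01: [H⁺]/K1 = 10^-0.90 = 0.12589, K2/[H⁺] = 10^-2.14 = 0.0072444
α₁ = 1/(1 + 0.12589 + 0.0072444) = 1/1.1331 = 0.8825; α₂ = α₁·K2/[H⁺] = 0.006393
α₁ + 2α₂ = 0.8953
DIC = CA / (α₁ + 2α₂) = 9.22 / 0.8953 = 10.3 mmol/kg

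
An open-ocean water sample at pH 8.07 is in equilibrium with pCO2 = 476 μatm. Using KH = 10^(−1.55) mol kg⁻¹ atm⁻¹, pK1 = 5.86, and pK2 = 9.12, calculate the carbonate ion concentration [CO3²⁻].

[CO2*] = KH · pCO2 = 10^(−1.55) × 476×10^-6 = 1.342×10^-5 mol/kg
α₀ = 1/(1 + K1/[H⁺] + K1K2/[H⁺]²) = 1/(1 + 10^+2.21 + 10^+1.16) = 0.005630
DIC = [CO2*]/α₀ = 1.342×10^-5 / 0.005630 = 2.383 mmol/kg
[CO3²⁻] = α₂·DIC; α₂ = 0.08137, so [CO3²⁻] = 0.08137 × 2.383 = 0.194 mmol/kg

[CO3²⁻] = 0.194 mmol/kg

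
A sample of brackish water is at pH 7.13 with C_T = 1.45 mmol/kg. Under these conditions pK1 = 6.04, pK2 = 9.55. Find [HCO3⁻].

[HCO3⁻] = 1.34 mmol/kg

α₁ = 1 / (1 + [H⁺]/K1 + K2/[H⁺]) = 1 / (1 + 10^-1.09 + 10^-2.42)
   = 1 / (1 + 0.081283 + 0.0038019) = 1/1.0851 = 0.9216
[HCO3⁻] = α₁ × DIC = 0.9216 × 1.45 = 1.34 mmol/kg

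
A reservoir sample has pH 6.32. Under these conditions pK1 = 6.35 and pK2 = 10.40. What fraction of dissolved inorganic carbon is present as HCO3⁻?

α₁ = 1 / (1 + [H⁺]/K1 + K2/[H⁺]) = 1 / (1 + 10^+0.03 + 10^-4.08)
   = 1 / (1 + 1.0715 + 8.3176×10^-5) = 1/2.0716 = 0.4827

α₁ = 0.483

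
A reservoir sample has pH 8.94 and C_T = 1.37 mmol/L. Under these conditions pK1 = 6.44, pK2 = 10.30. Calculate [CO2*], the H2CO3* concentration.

α₀ = 1 / (1 + K1/[H⁺] + K1K2/[H⁺]²) = 1 / (1 + 10^+2.50 + 10^+1.14)
   = 1 / (1 + 316.23 + 13.804) = 1/331.03 = 0.003021
[CO2*] = α₀ × DIC = 0.003021 × 1.37 = 0.00414 mmol/L = 4.14 μmol/L

[CO2*] = 4.14 μmol/L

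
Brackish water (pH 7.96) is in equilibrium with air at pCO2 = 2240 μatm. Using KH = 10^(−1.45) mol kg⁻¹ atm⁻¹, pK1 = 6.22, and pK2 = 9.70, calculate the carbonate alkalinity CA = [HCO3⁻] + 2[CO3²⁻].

[CO2*] = KH · pCO2 = 10^(−1.45) × 2240×10^-6 = 7.948×10^-5 mol/kg
α₀ = 1/(1 + K1/[H⁺] + K1K2/[H⁺]²) = 1/(1 + 10^+1.74 + 10^+0.00) = 0.01756
DIC = [CO2*]/α₀ = 7.948×10^-5 / 0.01756 = 4.527 mmol/kg
CA = (α₁ + 2α₂)·DIC = (0.9649 + 2×0.01756) × 4.527 = 4.53 mmol/kg

CA = 4.53 mmol/kg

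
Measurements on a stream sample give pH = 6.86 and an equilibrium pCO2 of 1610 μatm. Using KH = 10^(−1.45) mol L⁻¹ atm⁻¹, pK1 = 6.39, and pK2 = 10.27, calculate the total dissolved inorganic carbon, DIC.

[CO2*] = KH · pCO2 = 10^(−1.45) × 1610×10^-6 = 5.712×10^-5 mol/L
α₀ = 1/(1 + K1/[H⁺] + K1K2/[H⁺]²) = 1/(1 + 10^+0.47 + 10^-2.94) = 0.2530
DIC = [CO2*]/α₀ = 5.712×10^-5 / 0.2530 = 0.226 mmol/L

DIC = 0.226 mmol/L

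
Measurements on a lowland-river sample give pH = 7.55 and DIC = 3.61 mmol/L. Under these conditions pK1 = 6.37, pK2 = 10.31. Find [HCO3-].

α₁ = 1 / (1 + [H⁺]/K1 + K2/[H⁺]) = 1 / (1 + 10^-1.18 + 10^-2.76)
   = 1 / (1 + 0.066069 + 0.0017378) = 1/1.0678 = 0.9365
[HCO3⁻] = α₁ × DIC = 0.9365 × 3.61 = 3.38 mmol/L

[HCO3⁻] = 3.38 mmol/L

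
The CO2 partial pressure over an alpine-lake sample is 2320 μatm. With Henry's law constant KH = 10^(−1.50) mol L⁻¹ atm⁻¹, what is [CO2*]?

[CO2*] = 73.4 μmol/L

KH = 10^(−1.50) = 3.162×10^-2 mol L⁻¹ atm⁻¹
[CO2*] = KH · pCO2 = 3.162×10^-2 × 2320×10^-6 atm = 7.34×10^-5 mol/L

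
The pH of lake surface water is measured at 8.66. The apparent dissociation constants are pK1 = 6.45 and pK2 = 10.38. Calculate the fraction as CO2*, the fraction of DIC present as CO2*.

α₀ = 0.00601

α₀ = 1 / (1 + K1/[H⁺] + K1K2/[H⁺]²) = 1 / (1 + 10^+2.21 + 10^+0.49)
   = 1 / (1 + 162.18 + 3.0903) = 1/166.27 = 0.006014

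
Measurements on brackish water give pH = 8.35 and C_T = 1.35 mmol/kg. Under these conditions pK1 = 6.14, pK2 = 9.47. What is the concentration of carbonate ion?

α₂ = 1 / (1 + [H⁺]/K2 + [H⁺]²/(K1K2)) = 1 / (1 + 10^+1.12 + 10^-1.09)
   = 1 / (1 + 13.183 + 0.081283) = 1/14.264 = 0.07011
[CO3²⁻] = α₂ × DIC = 0.07011 × 1.35 = 0.0946 mmol/kg

[CO3²⁻] = 0.0946 mmol/kg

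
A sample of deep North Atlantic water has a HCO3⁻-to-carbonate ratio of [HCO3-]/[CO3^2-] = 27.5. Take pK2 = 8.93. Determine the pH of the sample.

From K2 = [H⁺][CO3^2-]/[HCO3-]:  pH = pK2 − log₁₀([HCO3-]/[CO3^2-])
log₁₀(27.5) = +1.439
pH = 8.93 − (+1.439) = 7.49

pH = 7.49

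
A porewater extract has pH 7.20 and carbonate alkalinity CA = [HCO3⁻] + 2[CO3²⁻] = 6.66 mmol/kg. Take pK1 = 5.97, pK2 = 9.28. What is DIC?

DIC = 6.99 mmol/kg

CA = [HCO3⁻] + 2[CO3²⁻] = (α₁ + 2α₂)·DIC
At pH 7.20: [H⁺]/K1 = 10^-1.23 = 0.058884, K2/[H⁺] = 10^-2.08 = 0.0083176
α₁ = 1/(1 + 0.058884 + 0.0083176) = 1/1.0672 = 0.9370; α₂ = α₁·K2/[H⁺] = 0.007794
α₁ + 2α₂ = 0.9526
DIC = CA / (α₁ + 2α₂) = 6.66 / 0.9526 = 6.99 mmol/kg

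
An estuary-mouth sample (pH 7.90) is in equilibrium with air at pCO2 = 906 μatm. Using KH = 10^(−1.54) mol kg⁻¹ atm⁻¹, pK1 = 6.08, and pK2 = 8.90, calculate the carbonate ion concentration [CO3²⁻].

[CO2*] = KH · pCO2 = 10^(−1.54) × 906×10^-6 = 2.613×10^-5 mol/kg
α₀ = 1/(1 + K1/[H⁺] + K1K2/[H⁺]²) = 1/(1 + 10^+1.82 + 10^+0.82) = 0.01357
DIC = [CO2*]/α₀ = 2.613×10^-5 / 0.01357 = 1.925 mmol/kg
[CO3²⁻] = α₂·DIC; α₂ = 0.08968, so [CO3²⁻] = 0.08968 × 1.925 = 0.173 mmol/kg

[CO3²⁻] = 0.173 mmol/kg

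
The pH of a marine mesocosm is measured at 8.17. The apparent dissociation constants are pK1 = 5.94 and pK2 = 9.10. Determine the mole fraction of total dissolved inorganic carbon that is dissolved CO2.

α₀ = 1 / (1 + K1/[H⁺] + K1K2/[H⁺]²) = 1 / (1 + 10^+2.23 + 10^+1.30)
   = 1 / (1 + 169.82 + 19.953) = 1/190.78 = 0.005242

α₀ = 0.00524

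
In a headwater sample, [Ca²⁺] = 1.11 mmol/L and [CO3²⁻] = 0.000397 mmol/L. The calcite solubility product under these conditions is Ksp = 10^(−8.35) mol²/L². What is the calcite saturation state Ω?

Ω = 0.0987

Ksp = 10^(−8.35) = 4.467×10^-9
Ω = [Ca²⁺][CO3²⁻]/Ksp = (1.11×10^-3)(0.000397×10^-3) / 4.467×10^-9 = 0.0987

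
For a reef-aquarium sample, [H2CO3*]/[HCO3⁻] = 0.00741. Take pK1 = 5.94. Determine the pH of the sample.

pH = 8.07

From K1 = [H⁺][HCO3⁻]/[H2CO3*]:  pH = pK1 − log₁₀([H2CO3*]/[HCO3⁻])
log₁₀(0.00741) = -2.130
pH = 5.94 − (-2.130) = 8.07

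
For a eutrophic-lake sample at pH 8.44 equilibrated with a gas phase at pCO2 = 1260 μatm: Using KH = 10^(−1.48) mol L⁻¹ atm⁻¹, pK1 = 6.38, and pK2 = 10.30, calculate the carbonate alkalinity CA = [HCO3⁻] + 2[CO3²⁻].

[CO2*] = KH · pCO2 = 10^(−1.48) × 1260×10^-6 = 4.172×10^-5 mol/L
α₀ = 1/(1 + K1/[H⁺] + K1K2/[H⁺]²) = 1/(1 + 10^+2.06 + 10^+0.20) = 0.008518
DIC = [CO2*]/α₀ = 4.172×10^-5 / 0.008518 = 4.898 mmol/L
CA = (α₁ + 2α₂)·DIC = (0.9780 + 2×0.01350) × 4.898 = 4.92 mmol/L

CA = 4.92 mmol/L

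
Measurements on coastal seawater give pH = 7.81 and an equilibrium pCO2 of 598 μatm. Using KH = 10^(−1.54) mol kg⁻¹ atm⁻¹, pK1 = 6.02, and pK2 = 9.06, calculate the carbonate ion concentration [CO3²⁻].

[CO3²⁻] = 0.0598 mmol/kg

[CO2*] = KH · pCO2 = 10^(−1.54) × 598×10^-6 = 1.725×10^-5 mol/kg
α₀ = 1/(1 + K1/[H⁺] + K1K2/[H⁺]²) = 1/(1 + 10^+1.79 + 10^+0.54) = 0.01512
DIC = [CO2*]/α₀ = 1.725×10^-5 / 0.01512 = 1.140 mmol/kg
[CO3²⁻] = α₂·DIC; α₂ = 0.05244, so [CO3²⁻] = 0.05244 × 1.140 = 0.0598 mmol/kg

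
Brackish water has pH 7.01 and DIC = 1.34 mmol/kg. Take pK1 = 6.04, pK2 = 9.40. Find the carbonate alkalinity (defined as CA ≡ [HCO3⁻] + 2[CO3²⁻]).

CA = 1.22 mmol/kg

CA = [HCO3⁻] + 2[CO3²⁻] = (α₁ + 2α₂)·DIC
At pH 7.01: [H⁺]/K1 = 10^-0.97 = 0.10715, K2/[H⁺] = 10^-2.39 = 0.0040738
α₁ = 1/(1 + 0.10715 + 0.0040738) = 1/1.1112 = 0.8999; α₂ = α₁·K2/[H⁺] = 0.003666
α₁ + 2α₂ = 0.9072
CA = 0.9072 × 1.34 = 1.22 mmol/kg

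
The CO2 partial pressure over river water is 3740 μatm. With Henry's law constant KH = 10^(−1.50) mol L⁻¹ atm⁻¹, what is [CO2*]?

KH = 10^(−1.50) = 3.162×10^-2 mol L⁻¹ atm⁻¹
[CO2*] = KH · pCO2 = 3.162×10^-2 × 3740×10^-6 atm = 1.18×10^-4 mol/L

[CO2*] = 118 μmol/L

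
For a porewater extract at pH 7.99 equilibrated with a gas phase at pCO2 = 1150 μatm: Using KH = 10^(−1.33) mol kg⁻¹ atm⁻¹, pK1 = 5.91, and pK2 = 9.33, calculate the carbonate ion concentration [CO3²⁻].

[CO2*] = KH · pCO2 = 10^(−1.33) × 1150×10^-6 = 5.379×10^-5 mol/kg
α₀ = 1/(1 + K1/[H⁺] + K1K2/[H⁺]²) = 1/(1 + 10^+2.08 + 10^+0.74) = 0.007891
DIC = [CO2*]/α₀ = 5.379×10^-5 / 0.007891 = 6.816 mmol/kg
[CO3²⁻] = α₂·DIC; α₂ = 0.04337, so [CO3²⁻] = 0.04337 × 6.816 = 0.296 mmol/kg

[CO3²⁻] = 0.296 mmol/kg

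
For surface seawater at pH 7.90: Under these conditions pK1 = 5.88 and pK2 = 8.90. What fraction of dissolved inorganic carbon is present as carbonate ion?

α₂ = 1 / (1 + [H⁺]/K2 + [H⁺]²/(K1K2)) = 1 / (1 + 10^+1.00 + 10^-1.02)
   = 1 / (1 + 10.000 + 0.095499) = 1/11.095 = 0.09013

α₂ = 0.0901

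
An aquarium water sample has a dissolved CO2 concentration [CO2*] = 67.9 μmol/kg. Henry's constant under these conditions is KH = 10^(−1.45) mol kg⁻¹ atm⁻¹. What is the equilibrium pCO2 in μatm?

pCO2 = 1910 μatm

KH = 10^(−1.45) = 3.548×10^-2 mol kg⁻¹ atm⁻¹
pCO2 = [CO2*]/KH = 67.9×10^-6 / 3.548×10^-2 = 1.91×10^-3 atm = 1910 μatm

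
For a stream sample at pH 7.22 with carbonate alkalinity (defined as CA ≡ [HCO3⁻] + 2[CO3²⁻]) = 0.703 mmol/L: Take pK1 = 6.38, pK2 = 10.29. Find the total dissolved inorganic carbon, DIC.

DIC = 0.804 mmol/L

CA = [HCO3⁻] + 2[CO3²⁻] = (α₁ + 2α₂)·DIC
At pH 7.22: [H⁺]/K1 = 10^-0.84 = 0.14454, K2/[H⁺] = 10^-3.07 = 0.00085114
α₁ = 1/(1 + 0.14454 + 0.00085114) = 1/1.1454 = 0.8731; α₂ = α₁·K2/[H⁺] = 0.0007431
α₁ + 2α₂ = 0.8745
DIC = CA / (α₁ + 2α₂) = 0.703 / 0.8745 = 0.804 mmol/L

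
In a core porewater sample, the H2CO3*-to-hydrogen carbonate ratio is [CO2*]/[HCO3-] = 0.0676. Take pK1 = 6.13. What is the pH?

pH = 7.30

From K1 = [H⁺][HCO3-]/[CO2*]:  pH = pK1 − log₁₀([CO2*]/[HCO3-])
log₁₀(0.0676) = -1.170
pH = 6.13 − (-1.170) = 7.30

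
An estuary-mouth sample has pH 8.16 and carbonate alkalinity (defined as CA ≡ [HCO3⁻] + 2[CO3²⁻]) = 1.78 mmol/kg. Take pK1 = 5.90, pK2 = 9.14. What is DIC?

DIC = 1.63 mmol/kg

CA = [HCO3⁻] + 2[CO3²⁻] = (α₁ + 2α₂)·DIC
At pH 8.16: [H⁺]/K1 = 10^-2.26 = 0.0054954, K2/[H⁺] = 10^-0.98 = 0.10471
α₁ = 1/(1 + 0.0054954 + 0.10471) = 1/1.1102 = 0.9007; α₂ = α₁·K2/[H⁺] = 0.09432
α₁ + 2α₂ = 1.0894
DIC = CA / (α₁ + 2α₂) = 1.78 / 1.0894 = 1.63 mmol/kg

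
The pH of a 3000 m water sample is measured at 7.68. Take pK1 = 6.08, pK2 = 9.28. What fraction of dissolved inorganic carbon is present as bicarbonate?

α₁ = 0.952

α₁ = 1 / (1 + [H⁺]/K1 + K2/[H⁺]) = 1 / (1 + 10^-1.60 + 10^-1.60)
   = 1 / (1 + 0.025119 + 0.025119) = 1/1.0502 = 0.9522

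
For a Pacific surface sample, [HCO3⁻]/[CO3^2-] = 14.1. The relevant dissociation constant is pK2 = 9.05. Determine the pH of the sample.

pH = 7.90

From K2 = [H⁺][CO3^2-]/[HCO3⁻]:  pH = pK2 − log₁₀([HCO3⁻]/[CO3^2-])
log₁₀(14.1) = +1.149
pH = 9.05 − (+1.149) = 7.90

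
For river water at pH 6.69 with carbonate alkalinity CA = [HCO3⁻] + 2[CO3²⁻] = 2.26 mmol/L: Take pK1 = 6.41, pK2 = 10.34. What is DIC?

DIC = 3.45 mmol/L

CA = [HCO3⁻] + 2[CO3²⁻] = (α₁ + 2α₂)·DIC
At pH 6.69: [H⁺]/K1 = 10^-0.28 = 0.52481, K2/[H⁺] = 10^-3.65 = 0.00022387
α₁ = 1/(1 + 0.52481 + 0.00022387) = 1/1.5250 = 0.6557; α₂ = α₁·K2/[H⁺] = 0.0001468
α₁ + 2α₂ = 0.6560
DIC = CA / (α₁ + 2α₂) = 2.26 / 0.6560 = 3.45 mmol/L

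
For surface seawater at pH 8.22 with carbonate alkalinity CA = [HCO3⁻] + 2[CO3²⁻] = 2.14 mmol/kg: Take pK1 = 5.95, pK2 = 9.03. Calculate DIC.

CA = [HCO3⁻] + 2[CO3²⁻] = (α₁ + 2α₂)·DIC
At pH 8.22: [H⁺]/K1 = 10^-2.27 = 0.0053703, K2/[H⁺] = 10^-0.81 = 0.15488
α₁ = 1/(1 + 0.0053703 + 0.15488) = 1/1.1603 = 0.8619; α₂ = α₁·K2/[H⁺] = 0.1335
α₁ + 2α₂ = 1.1289
DIC = CA / (α₁ + 2α₂) = 2.14 / 1.1289 = 1.90 mmol/kg

DIC = 1.90 mmol/kg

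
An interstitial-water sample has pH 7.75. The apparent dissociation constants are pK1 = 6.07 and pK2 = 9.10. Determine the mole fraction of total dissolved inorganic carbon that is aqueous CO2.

α₀ = 0.0196

α₀ = 1 / (1 + K1/[H⁺] + K1K2/[H⁺]²) = 1 / (1 + 10^+1.68 + 10^+0.33)
   = 1 / (1 + 47.863 + 2.1380) = 1/51.001 = 0.01961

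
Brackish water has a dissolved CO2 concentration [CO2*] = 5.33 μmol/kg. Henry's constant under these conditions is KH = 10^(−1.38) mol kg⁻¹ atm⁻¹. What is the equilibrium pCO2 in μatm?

pCO2 = 128 μatm

KH = 10^(−1.38) = 4.169×10^-2 mol kg⁻¹ atm⁻¹
pCO2 = [CO2*]/KH = 5.33×10^-6 / 4.169×10^-2 = 1.28×10^-4 atm = 128 μatm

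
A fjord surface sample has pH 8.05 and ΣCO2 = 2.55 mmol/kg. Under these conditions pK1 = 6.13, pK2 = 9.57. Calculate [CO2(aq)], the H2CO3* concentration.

[CO2*] = 0.0294 mmol/kg

α₀ = 1 / (1 + K1/[H⁺] + K1K2/[H⁺]²) = 1 / (1 + 10^+1.92 + 10^+0.40)
   = 1 / (1 + 83.176 + 2.5119) = 1/86.688 = 0.01154
[CO2*] = α₀ × DIC = 0.01154 × 2.55 = 0.0294 mmol/kg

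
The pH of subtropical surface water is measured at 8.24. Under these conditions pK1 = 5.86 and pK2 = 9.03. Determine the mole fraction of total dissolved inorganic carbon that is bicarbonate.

α₁ = 0.857

α₁ = 1 / (1 + [H⁺]/K1 + K2/[H⁺]) = 1 / (1 + 10^-2.38 + 10^-0.79)
   = 1 / (1 + 0.0041687 + 0.16218) = 1/1.1663 = 0.8574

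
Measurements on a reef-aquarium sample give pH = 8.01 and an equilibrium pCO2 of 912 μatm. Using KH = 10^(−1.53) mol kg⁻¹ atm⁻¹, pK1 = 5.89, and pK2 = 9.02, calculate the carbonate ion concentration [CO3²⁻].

[CO2*] = KH · pCO2 = 10^(−1.53) × 912×10^-6 = 2.692×10^-5 mol/kg
α₀ = 1/(1 + K1/[H⁺] + K1K2/[H⁺]²) = 1/(1 + 10^+2.12 + 10^+1.11) = 0.006863
DIC = [CO2*]/α₀ = 2.692×10^-5 / 0.006863 = 3.922 mmol/kg
[CO3²⁻] = α₂·DIC; α₂ = 0.08841, so [CO3²⁻] = 0.08841 × 3.922 = 0.347 mmol/kg

[CO3²⁻] = 0.347 mmol/kg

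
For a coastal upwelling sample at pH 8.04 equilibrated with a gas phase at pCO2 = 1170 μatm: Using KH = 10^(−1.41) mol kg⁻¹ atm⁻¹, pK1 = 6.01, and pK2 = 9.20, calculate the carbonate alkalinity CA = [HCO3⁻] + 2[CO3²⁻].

CA = 5.55 mmol/kg

[CO2*] = KH · pCO2 = 10^(−1.41) × 1170×10^-6 = 4.552×10^-5 mol/kg
α₀ = 1/(1 + K1/[H⁺] + K1K2/[H⁺]²) = 1/(1 + 10^+2.03 + 10^+0.87) = 0.008653
DIC = [CO2*]/α₀ = 4.552×10^-5 / 0.008653 = 5.260 mmol/kg
CA = (α₁ + 2α₂)·DIC = (0.9272 + 2×0.06415) × 5.260 = 5.55 mmol/kg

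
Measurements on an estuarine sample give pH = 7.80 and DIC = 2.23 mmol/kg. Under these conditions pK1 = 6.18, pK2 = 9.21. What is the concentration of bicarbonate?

α₁ = 1 / (1 + [H⁺]/K1 + K2/[H⁺]) = 1 / (1 + 10^-1.62 + 10^-1.41)
   = 1 / (1 + 0.023988 + 0.038905) = 1/1.0629 = 0.9408
[HCO3⁻] = α₁ × DIC = 0.9408 × 2.23 = 2.10 mmol/kg

[HCO3⁻] = 2.10 mmol/kg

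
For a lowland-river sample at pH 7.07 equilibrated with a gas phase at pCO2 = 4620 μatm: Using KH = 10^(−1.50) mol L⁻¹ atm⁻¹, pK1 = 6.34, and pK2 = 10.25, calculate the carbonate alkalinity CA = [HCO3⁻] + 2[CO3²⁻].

CA = 0.786 mmol/L

[CO2*] = KH · pCO2 = 10^(−1.50) × 4620×10^-6 = 1.461×10^-4 mol/L
α₀ = 1/(1 + K1/[H⁺] + K1K2/[H⁺]²) = 1/(1 + 10^+0.73 + 10^-2.45) = 0.1569
DIC = [CO2*]/α₀ = 1.461×10^-4 / 0.1569 = 0.9312 mmol/L
CA = (α₁ + 2α₂)·DIC = (0.8426 + 2×0.0005567) × 0.9312 = 0.786 mmol/L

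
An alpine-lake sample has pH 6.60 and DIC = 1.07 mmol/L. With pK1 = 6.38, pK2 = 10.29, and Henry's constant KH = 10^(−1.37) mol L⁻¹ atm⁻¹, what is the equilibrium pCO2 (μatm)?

α₀ = 1 / (1 + K1/[H⁺] + K1K2/[H⁺]²) = 1 / (1 + 10^+0.22 + 10^-3.47)
   = 1 / (1 + 1.6596 + 0.00033884) = 1/2.6599 = 0.3760
[CO2*] = α₀ × DIC = 0.3760 × 1.07 = 0.4023 mmol/L
pCO2 = [CO2*]/KH = 4.023×10^-4 / 4.266×10^-2 = 9430 μatm

pCO2 = 9430 μatm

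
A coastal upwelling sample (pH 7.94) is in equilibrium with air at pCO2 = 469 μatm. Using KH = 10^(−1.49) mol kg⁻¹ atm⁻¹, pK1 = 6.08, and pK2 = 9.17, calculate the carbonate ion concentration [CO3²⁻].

[CO3²⁻] = 0.0647 mmol/kg

[CO2*] = KH · pCO2 = 10^(−1.49) × 469×10^-6 = 1.518×10^-5 mol/kg
α₀ = 1/(1 + K1/[H⁺] + K1K2/[H⁺]²) = 1/(1 + 10^+1.86 + 10^+0.63) = 0.01287
DIC = [CO2*]/α₀ = 1.518×10^-5 / 0.01287 = 1.179 mmol/kg
[CO3²⁻] = α₂·DIC; α₂ = 0.05489, so [CO3²⁻] = 0.05489 × 1.179 = 0.0647 mmol/kg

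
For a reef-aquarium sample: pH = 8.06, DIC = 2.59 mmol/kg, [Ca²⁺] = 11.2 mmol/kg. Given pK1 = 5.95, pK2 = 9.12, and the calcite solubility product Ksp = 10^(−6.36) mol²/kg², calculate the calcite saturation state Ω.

Ω = 5.29

α₂ = 1 / (1 + [H⁺]/K2 + [H⁺]²/(K1K2)) = 1 / (1 + 10^+1.06 + 10^-1.05)
   = 1 / (1 + 11.482 + 0.089125) = 1/12.571 = 0.07955
[CO3²⁻] = α₂ × DIC = 0.07955 × 2.59 = 0.2060 mmol/kg
Ksp = 10^(−6.36) = 4.365×10^-7
Ω = [Ca²⁺][CO3²⁻]/Ksp = (11.2×10^-3)(2.060×10^-4) / 4.365×10^-7 = 5.29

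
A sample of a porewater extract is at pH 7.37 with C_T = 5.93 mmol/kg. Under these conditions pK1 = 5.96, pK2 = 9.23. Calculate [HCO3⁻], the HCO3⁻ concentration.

α₁ = 1 / (1 + [H⁺]/K1 + K2/[H⁺]) = 1 / (1 + 10^-1.41 + 10^-1.86)
   = 1 / (1 + 0.038905 + 0.013804) = 1/1.0527 = 0.9499
[HCO3⁻] = α₁ × DIC = 0.9499 × 5.93 = 5.63 mmol/kg

[HCO3⁻] = 5.63 mmol/kg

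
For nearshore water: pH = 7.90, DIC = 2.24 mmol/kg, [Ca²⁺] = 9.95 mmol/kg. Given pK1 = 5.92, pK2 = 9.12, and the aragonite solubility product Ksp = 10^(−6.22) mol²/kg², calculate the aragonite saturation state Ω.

Ω = 2.08

α₂ = 1 / (1 + [H⁺]/K2 + [H⁺]²/(K1K2)) = 1 / (1 + 10^+1.22 + 10^-0.76)
   = 1 / (1 + 16.596 + 0.17378) = 1/17.770 = 0.05628
[CO3²⁻] = α₂ × DIC = 0.05628 × 2.24 = 0.1261 mmol/kg
Ksp = 10^(−6.22) = 6.026×10^-7
Ω = [Ca²⁺][CO3²⁻]/Ksp = (9.95×10^-3)(1.261×10^-4) / 6.026×10^-7 = 2.08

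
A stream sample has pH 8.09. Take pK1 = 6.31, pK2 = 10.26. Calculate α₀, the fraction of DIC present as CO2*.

α₀ = 0.0162

α₀ = 1 / (1 + K1/[H⁺] + K1K2/[H⁺]²) = 1 / (1 + 10^+1.78 + 10^-0.39)
   = 1 / (1 + 60.256 + 0.40738) = 1/61.663 = 0.01622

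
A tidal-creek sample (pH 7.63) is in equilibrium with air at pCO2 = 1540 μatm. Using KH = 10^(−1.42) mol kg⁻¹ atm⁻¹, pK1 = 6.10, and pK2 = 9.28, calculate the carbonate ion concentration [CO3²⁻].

[CO3²⁻] = 0.0444 mmol/kg

[CO2*] = KH · pCO2 = 10^(−1.42) × 1540×10^-6 = 5.855×10^-5 mol/kg
α₀ = 1/(1 + K1/[H⁺] + K1K2/[H⁺]²) = 1/(1 + 10^+1.53 + 10^-0.12) = 0.02806
DIC = [CO2*]/α₀ = 5.855×10^-5 / 0.02806 = 2.087 mmol/kg
[CO3²⁻] = α₂·DIC; α₂ = 0.02128, so [CO3²⁻] = 0.02128 × 2.087 = 0.0444 mmol/kg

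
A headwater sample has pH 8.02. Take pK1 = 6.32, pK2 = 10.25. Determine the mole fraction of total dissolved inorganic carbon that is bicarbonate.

α₁ = 1 / (1 + [H⁺]/K1 + K2/[H⁺]) = 1 / (1 + 10^-1.70 + 10^-2.23)
   = 1 / (1 + 0.019953 + 0.0058884) = 1/1.0258 = 0.9748

α₁ = 0.975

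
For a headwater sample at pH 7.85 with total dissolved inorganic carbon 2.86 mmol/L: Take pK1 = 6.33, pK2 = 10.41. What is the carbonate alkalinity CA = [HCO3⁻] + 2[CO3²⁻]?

CA = 2.78 mmol/L

CA = [HCO3⁻] + 2[CO3²⁻] = (α₁ + 2α₂)·DIC
At pH 7.85: [H⁺]/K1 = 10^-1.52 = 0.030200, K2/[H⁺] = 10^-2.56 = 0.0027542
α₁ = 1/(1 + 0.030200 + 0.0027542) = 1/1.0330 = 0.9681; α₂ = α₁·K2/[H⁺] = 0.002666
α₁ + 2α₂ = 0.9734
CA = 0.9734 × 2.86 = 2.78 mmol/L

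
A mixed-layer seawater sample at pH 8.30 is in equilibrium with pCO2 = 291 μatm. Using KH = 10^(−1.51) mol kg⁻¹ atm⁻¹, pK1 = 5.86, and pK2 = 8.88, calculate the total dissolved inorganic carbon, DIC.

[CO2*] = KH · pCO2 = 10^(−1.51) × 291×10^-6 = 8.993×10^-6 mol/kg
α₀ = 1/(1 + K1/[H⁺] + K1K2/[H⁺]²) = 1/(1 + 10^+2.44 + 10^+1.86) = 0.002866
DIC = [CO2*]/α₀ = 8.993×10^-6 / 0.002866 = 3.14 mmol/kg

DIC = 3.14 mmol/kg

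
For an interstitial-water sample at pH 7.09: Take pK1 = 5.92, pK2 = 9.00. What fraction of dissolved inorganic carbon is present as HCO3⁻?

α₁ = 1 / (1 + [H⁺]/K1 + K2/[H⁺]) = 1 / (1 + 10^-1.17 + 10^-1.91)
   = 1 / (1 + 0.067608 + 0.012303) = 1/1.0799 = 0.9260

α₁ = 0.926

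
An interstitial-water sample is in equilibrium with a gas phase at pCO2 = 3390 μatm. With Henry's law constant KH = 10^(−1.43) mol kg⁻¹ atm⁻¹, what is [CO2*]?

KH = 10^(−1.43) = 3.715×10^-2 mol kg⁻¹ atm⁻¹
[CO2*] = KH · pCO2 = 3.715×10^-2 × 3390×10^-6 atm = 1.26×10^-4 mol/kg

[CO2*] = 126 μmol/kg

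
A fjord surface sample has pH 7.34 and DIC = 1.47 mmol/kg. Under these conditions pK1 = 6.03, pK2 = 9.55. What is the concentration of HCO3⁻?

α₁ = 1 / (1 + [H⁺]/K1 + K2/[H⁺]) = 1 / (1 + 10^-1.31 + 10^-2.21)
   = 1 / (1 + 0.048978 + 0.0061660) = 1/1.0551 = 0.9477
[HCO3⁻] = α₁ × DIC = 0.9477 × 1.47 = 1.39 mmol/kg

[HCO3⁻] = 1.39 mmol/kg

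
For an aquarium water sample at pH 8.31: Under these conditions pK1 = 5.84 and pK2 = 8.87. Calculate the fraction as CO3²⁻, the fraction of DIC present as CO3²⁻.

α₂ = 1 / (1 + [H⁺]/K2 + [H⁺]²/(K1K2)) = 1 / (1 + 10^+0.56 + 10^-1.91)
   = 1 / (1 + 3.6308 + 0.012303) = 1/4.6431 = 0.2154

α₂ = 0.215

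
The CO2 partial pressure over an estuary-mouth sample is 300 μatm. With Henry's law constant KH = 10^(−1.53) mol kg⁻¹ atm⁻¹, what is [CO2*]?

[CO2*] = 8.85 μmol/kg

KH = 10^(−1.53) = 2.951×10^-2 mol kg⁻¹ atm⁻¹
[CO2*] = KH · pCO2 = 2.951×10^-2 × 300×10^-6 atm = 8.85×10^-6 mol/kg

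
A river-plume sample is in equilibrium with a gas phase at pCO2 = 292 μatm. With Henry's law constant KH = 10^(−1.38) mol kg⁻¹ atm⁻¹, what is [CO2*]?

[CO2*] = 12.2 μmol/kg

KH = 10^(−1.38) = 4.169×10^-2 mol kg⁻¹ atm⁻¹
[CO2*] = KH · pCO2 = 4.169×10^-2 × 292×10^-6 atm = 1.22×10^-5 mol/kg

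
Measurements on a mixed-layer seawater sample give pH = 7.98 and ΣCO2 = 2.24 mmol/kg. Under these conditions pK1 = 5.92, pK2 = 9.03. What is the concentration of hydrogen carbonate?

α₁ = 1 / (1 + [H⁺]/K1 + K2/[H⁺]) = 1 / (1 + 10^-2.06 + 10^-1.05)
   = 1 / (1 + 0.0087096 + 0.089125) = 1/1.0978 = 0.9109
[HCO3⁻] = α₁ × DIC = 0.9109 × 2.24 = 2.04 mmol/kg

[HCO3⁻] = 2.04 mmol/kg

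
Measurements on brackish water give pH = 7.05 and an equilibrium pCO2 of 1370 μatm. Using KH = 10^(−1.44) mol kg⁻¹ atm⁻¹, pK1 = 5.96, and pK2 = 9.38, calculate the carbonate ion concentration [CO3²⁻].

[CO2*] = KH · pCO2 = 10^(−1.44) × 1370×10^-6 = 4.974×10^-5 mol/kg
α₀ = 1/(1 + K1/[H⁺] + K1K2/[H⁺]²) = 1/(1 + 10^+1.09 + 10^-1.24) = 0.07485
DIC = [CO2*]/α₀ = 4.974×10^-5 / 0.07485 = 0.6646 mmol/kg
[CO3²⁻] = α₂·DIC; α₂ = 0.004307, so [CO3²⁻] = 0.004307 × 0.6646 = 0.00286 mmol/kg = 2.86 μmol/kg

[CO3²⁻] = 2.86 μmol/kg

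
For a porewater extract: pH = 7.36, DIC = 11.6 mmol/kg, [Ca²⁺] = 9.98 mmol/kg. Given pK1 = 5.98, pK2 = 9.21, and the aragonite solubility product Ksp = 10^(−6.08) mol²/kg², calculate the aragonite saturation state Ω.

Ω = 1.86

α₂ = 1 / (1 + [H⁺]/K2 + [H⁺]²/(K1K2)) = 1 / (1 + 10^+1.85 + 10^+0.47)
   = 1 / (1 + 70.795 + 2.9512) = 1/74.746 = 0.01338
[CO3²⁻] = α₂ × DIC = 0.01338 × 11.6 = 0.1552 mmol/kg
Ksp = 10^(−6.08) = 8.318×10^-7
Ω = [Ca²⁺][CO3²⁻]/Ksp = (9.98×10^-3)(1.552×10^-4) / 8.318×10^-7 = 1.86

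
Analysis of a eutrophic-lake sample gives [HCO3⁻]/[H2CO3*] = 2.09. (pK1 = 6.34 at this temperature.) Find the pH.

pH = 6.66

From K1 = [H⁺][HCO3⁻]/[H2CO3*]:  pH = pK1 + log₁₀([HCO3⁻]/[H2CO3*])
log₁₀(2.09) = +0.320
pH = 6.34 + (+0.320) = 6.66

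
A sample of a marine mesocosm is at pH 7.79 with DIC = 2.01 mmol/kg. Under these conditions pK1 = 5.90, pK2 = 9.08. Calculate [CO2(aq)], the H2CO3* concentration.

α₀ = 1 / (1 + K1/[H⁺] + K1K2/[H⁺]²) = 1 / (1 + 10^+1.89 + 10^+0.60)
   = 1 / (1 + 77.625 + 3.9811) = 1/82.606 = 0.01211
[CO2*] = α₀ × DIC = 0.01211 × 2.01 = 0.0243 mmol/kg

[CO2*] = 0.0243 mmol/kg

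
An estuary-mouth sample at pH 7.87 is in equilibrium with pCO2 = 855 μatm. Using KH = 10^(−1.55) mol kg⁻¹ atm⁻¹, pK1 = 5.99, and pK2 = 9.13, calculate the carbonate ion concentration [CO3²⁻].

[CO2*] = KH · pCO2 = 10^(−1.55) × 855×10^-6 = 2.410×10^-5 mol/kg
α₀ = 1/(1 + K1/[H⁺] + K1K2/[H⁺]²) = 1/(1 + 10^+1.88 + 10^+0.62) = 0.01234
DIC = [CO2*]/α₀ = 2.410×10^-5 / 0.01234 = 1.953 mmol/kg
[CO3²⁻] = α₂·DIC; α₂ = 0.05145, so [CO3²⁻] = 0.05145 × 1.953 = 0.100 mmol/kg

[CO3²⁻] = 0.100 mmol/kg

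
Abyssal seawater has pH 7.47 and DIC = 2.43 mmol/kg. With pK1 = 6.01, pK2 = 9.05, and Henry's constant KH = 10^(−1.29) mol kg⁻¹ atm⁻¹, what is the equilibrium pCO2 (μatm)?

α₀ = 1 / (1 + K1/[H⁺] + K1K2/[H⁺]²) = 1 / (1 + 10^+1.46 + 10^-0.12)
   = 1 / (1 + 28.840 + 0.75858) = 1/30.599 = 0.03268
[CO2*] = α₀ × DIC = 0.03268 × 2.43 = 0.07941 mmol/kg
pCO2 = [CO2*]/KH = 7.941×10^-5 / 5.129×10^-2 = 1550 μatm

pCO2 = 1550 μatm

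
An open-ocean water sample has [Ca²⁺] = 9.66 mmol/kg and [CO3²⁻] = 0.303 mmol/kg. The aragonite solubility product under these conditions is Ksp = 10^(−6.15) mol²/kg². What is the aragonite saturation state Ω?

Ω = 4.13

Ksp = 10^(−6.15) = 7.079×10^-7
Ω = [Ca²⁺][CO3²⁻]/Ksp = (9.66×10^-3)(0.303×10^-3) / 7.079×10^-7 = 4.13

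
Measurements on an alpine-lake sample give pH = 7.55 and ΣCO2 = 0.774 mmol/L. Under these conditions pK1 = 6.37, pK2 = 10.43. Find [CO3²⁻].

[CO3²⁻] = 0.956 μmol/L

α₂ = 1 / (1 + [H⁺]/K2 + [H⁺]²/(K1K2)) = 1 / (1 + 10^+2.88 + 10^+1.70)
   = 1 / (1 + 758.58 + 50.119) = 1/809.70 = 0.001235
[CO3²⁻] = α₂ × DIC = 0.001235 × 0.774 = 0.000956 mmol/L = 0.956 μmol/L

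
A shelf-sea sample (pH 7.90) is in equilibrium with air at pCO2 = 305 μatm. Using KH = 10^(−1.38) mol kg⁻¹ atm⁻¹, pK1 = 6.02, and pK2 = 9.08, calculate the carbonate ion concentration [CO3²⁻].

[CO3²⁻] = 0.0637 mmol/kg

[CO2*] = KH · pCO2 = 10^(−1.38) × 305×10^-6 = 1.271×10^-5 mol/kg
α₀ = 1/(1 + K1/[H⁺] + K1K2/[H⁺]²) = 1/(1 + 10^+1.88 + 10^+0.70) = 0.01221
DIC = [CO2*]/α₀ = 1.271×10^-5 / 0.01221 = 1.041 mmol/kg
[CO3²⁻] = α₂·DIC; α₂ = 0.06122, so [CO3²⁻] = 0.06122 × 1.041 = 0.0637 mmol/kg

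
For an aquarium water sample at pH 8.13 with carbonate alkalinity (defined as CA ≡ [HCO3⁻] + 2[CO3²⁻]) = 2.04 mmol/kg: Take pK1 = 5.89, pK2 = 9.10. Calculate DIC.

DIC = 1.87 mmol/kg

CA = [HCO3⁻] + 2[CO3²⁻] = (α₁ + 2α₂)·DIC
At pH 8.13: [H⁺]/K1 = 10^-2.24 = 0.0057544, K2/[H⁺] = 10^-0.97 = 0.10715
α₁ = 1/(1 + 0.0057544 + 0.10715) = 1/1.1129 = 0.8985; α₂ = α₁·K2/[H⁺] = 0.09628
α₁ + 2α₂ = 1.0911
DIC = CA / (α₁ + 2α₂) = 2.04 / 1.0911 = 1.87 mmol/kg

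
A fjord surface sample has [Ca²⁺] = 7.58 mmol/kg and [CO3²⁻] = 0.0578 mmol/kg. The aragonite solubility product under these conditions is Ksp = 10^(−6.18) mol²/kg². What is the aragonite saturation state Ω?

Ω = 0.663

Ksp = 10^(−6.18) = 6.607×10^-7
Ω = [Ca²⁺][CO3²⁻]/Ksp = (7.58×10^-3)(0.0578×10^-3) / 6.607×10^-7 = 0.663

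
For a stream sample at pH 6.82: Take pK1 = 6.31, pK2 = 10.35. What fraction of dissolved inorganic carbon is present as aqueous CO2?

α₀ = 1 / (1 + K1/[H⁺] + K1K2/[H⁺]²) = 1 / (1 + 10^+0.51 + 10^-3.02)
   = 1 / (1 + 3.2359 + 0.00095499) = 1/4.2369 = 0.2360

α₀ = 0.236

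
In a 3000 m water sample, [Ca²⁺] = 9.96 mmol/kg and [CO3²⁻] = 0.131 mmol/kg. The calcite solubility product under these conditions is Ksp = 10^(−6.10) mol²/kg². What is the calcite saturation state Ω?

Ksp = 10^(−6.10) = 7.943×10^-7
Ω = [Ca²⁺][CO3²⁻]/Ksp = (9.96×10^-3)(0.131×10^-3) / 7.943×10^-7 = 1.64

Ω = 1.64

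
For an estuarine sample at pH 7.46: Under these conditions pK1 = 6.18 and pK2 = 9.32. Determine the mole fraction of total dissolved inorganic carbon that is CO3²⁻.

α₂ = 0.0129

α₂ = 1 / (1 + [H⁺]/K2 + [H⁺]²/(K1K2)) = 1 / (1 + 10^+1.86 + 10^+0.58)
   = 1 / (1 + 72.444 + 3.8019) = 1/77.245 = 0.01295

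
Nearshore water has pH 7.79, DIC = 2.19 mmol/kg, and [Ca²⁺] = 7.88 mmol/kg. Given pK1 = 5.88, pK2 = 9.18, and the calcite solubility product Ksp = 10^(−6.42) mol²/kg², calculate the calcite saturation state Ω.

α₂ = 1 / (1 + [H⁺]/K2 + [H⁺]²/(K1K2)) = 1 / (1 + 10^+1.39 + 10^-0.52)
   = 1 / (1 + 24.547 + 0.30200) = 1/25.849 = 0.03869
[CO3²⁻] = α₂ × DIC = 0.03869 × 2.19 = 0.08472 mmol/kg
Ksp = 10^(−6.42) = 3.802×10^-7
Ω = [Ca²⁺][CO3²⁻]/Ksp = (7.88×10^-3)(8.472×10^-5) / 3.802×10^-7 = 1.76

Ω = 1.76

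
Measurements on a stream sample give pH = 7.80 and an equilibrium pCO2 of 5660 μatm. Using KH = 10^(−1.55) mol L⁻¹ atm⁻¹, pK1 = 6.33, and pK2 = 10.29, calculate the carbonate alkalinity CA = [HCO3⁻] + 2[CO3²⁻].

CA = 4.74 mmol/L

[CO2*] = KH · pCO2 = 10^(−1.55) × 5660×10^-6 = 1.595×10^-4 mol/L
α₀ = 1/(1 + K1/[H⁺] + K1K2/[H⁺]²) = 1/(1 + 10^+1.47 + 10^-1.02) = 0.03267
DIC = [CO2*]/α₀ = 1.595×10^-4 / 0.03267 = 4.883 mmol/L
CA = (α₁ + 2α₂)·DIC = (0.9642 + 2×0.003120) × 4.883 = 4.74 mmol/L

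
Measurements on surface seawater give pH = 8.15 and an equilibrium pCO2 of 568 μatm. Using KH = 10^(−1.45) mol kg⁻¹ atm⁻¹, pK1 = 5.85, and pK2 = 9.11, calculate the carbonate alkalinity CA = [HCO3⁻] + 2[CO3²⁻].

[CO2*] = KH · pCO2 = 10^(−1.45) × 568×10^-6 = 2.015×10^-5 mol/kg
α₀ = 1/(1 + K1/[H⁺] + K1K2/[H⁺]²) = 1/(1 + 10^+2.30 + 10^+1.34) = 0.004496
DIC = [CO2*]/α₀ = 2.015×10^-5 / 0.004496 = 4.482 mmol/kg
CA = (α₁ + 2α₂)·DIC = (0.8971 + 2×0.09837) × 4.482 = 4.90 mmol/kg

CA = 4.90 mmol/kg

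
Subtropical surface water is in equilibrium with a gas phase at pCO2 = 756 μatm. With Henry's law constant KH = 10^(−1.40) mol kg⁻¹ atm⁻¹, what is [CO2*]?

KH = 10^(−1.40) = 3.981×10^-2 mol kg⁻¹ atm⁻¹
[CO2*] = KH · pCO2 = 3.981×10^-2 × 756×10^-6 atm = 3.01×10^-5 mol/kg

[CO2*] = 30.1 μmol/kg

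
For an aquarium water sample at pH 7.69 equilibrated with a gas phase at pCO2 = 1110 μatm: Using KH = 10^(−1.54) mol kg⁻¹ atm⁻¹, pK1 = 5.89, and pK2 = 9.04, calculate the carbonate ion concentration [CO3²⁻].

[CO2*] = KH · pCO2 = 10^(−1.54) × 1110×10^-6 = 3.201×10^-5 mol/kg
α₀ = 1/(1 + K1/[H⁺] + K1K2/[H⁺]²) = 1/(1 + 10^+1.80 + 10^+0.45) = 0.01494
DIC = [CO2*]/α₀ = 3.201×10^-5 / 0.01494 = 2.142 mmol/kg
[CO3²⁻] = α₂·DIC; α₂ = 0.04212, so [CO3²⁻] = 0.04212 × 2.142 = 0.0902 mmol/kg

[CO3²⁻] = 0.0902 mmol/kg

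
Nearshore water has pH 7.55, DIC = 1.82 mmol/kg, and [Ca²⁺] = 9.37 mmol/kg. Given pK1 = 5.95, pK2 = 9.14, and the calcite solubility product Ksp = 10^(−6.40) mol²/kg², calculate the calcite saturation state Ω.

α₂ = 1 / (1 + [H⁺]/K2 + [H⁺]²/(K1K2)) = 1 / (1 + 10^+1.59 + 10^-0.01)
   = 1 / (1 + 38.905 + 0.97724) = 1/40.882 = 0.02446
[CO3²⁻] = α₂ × DIC = 0.02446 × 1.82 = 0.04452 mmol/kg
Ksp = 10^(−6.40) = 3.981×10^-7
Ω = [Ca²⁺][CO3²⁻]/Ksp = (9.37×10^-3)(4.452×10^-5) / 3.981×10^-7 = 1.05

Ω = 1.05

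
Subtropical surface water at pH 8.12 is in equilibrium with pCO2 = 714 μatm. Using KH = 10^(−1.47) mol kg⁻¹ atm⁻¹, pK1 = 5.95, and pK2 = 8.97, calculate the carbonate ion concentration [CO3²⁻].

[CO3²⁻] = 0.505 mmol/kg

[CO2*] = KH · pCO2 = 10^(−1.47) × 714×10^-6 = 2.419×10^-5 mol/kg
α₀ = 1/(1 + K1/[H⁺] + K1K2/[H⁺]²) = 1/(1 + 10^+2.17 + 10^+1.32) = 0.005889
DIC = [CO2*]/α₀ = 2.419×10^-5 / 0.005889 = 4.108 mmol/kg
[CO3²⁻] = α₂·DIC; α₂ = 0.1230, so [CO3²⁻] = 0.1230 × 4.108 = 0.505 mmol/kg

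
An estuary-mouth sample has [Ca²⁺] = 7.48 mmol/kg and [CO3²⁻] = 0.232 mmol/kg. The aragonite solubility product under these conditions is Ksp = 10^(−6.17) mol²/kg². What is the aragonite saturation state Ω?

Ksp = 10^(−6.17) = 6.761×10^-7
Ω = [Ca²⁺][CO3²⁻]/Ksp = (7.48×10^-3)(0.232×10^-3) / 6.761×10^-7 = 2.57

Ω = 2.57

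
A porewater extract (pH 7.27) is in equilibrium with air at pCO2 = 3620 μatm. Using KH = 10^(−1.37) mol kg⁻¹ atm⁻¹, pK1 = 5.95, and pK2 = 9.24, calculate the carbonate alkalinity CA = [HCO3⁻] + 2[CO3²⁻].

CA = 3.30 mmol/kg

[CO2*] = KH · pCO2 = 10^(−1.37) × 3620×10^-6 = 1.544×10^-4 mol/kg
α₀ = 1/(1 + K1/[H⁺] + K1K2/[H⁺]²) = 1/(1 + 10^+1.32 + 10^-0.65) = 0.04521
DIC = [CO2*]/α₀ = 1.544×10^-4 / 0.04521 = 3.415 mmol/kg
CA = (α₁ + 2α₂)·DIC = (0.9447 + 2×0.01012) × 3.415 = 3.30 mmol/kg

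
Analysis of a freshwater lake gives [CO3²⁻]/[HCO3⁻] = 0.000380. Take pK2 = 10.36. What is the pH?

pH = 6.94

From K2 = [H⁺][CO3²⁻]/[HCO3⁻]:  pH = pK2 + log₁₀([CO3²⁻]/[HCO3⁻])
log₁₀(0.000380) = -3.420
pH = 10.36 + (-3.420) = 6.94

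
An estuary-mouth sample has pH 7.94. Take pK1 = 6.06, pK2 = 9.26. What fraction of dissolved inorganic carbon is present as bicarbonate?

α₁ = 1 / (1 + [H⁺]/K1 + K2/[H⁺]) = 1 / (1 + 10^-1.88 + 10^-1.32)
   = 1 / (1 + 0.013183 + 0.047863) = 1/1.0610 = 0.9425

α₁ = 0.942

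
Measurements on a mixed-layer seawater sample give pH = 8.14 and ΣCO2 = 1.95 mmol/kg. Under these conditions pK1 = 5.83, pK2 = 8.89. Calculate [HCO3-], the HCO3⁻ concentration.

α₁ = 1 / (1 + [H⁺]/K1 + K2/[H⁺]) = 1 / (1 + 10^-2.31 + 10^-0.75)
   = 1 / (1 + 0.0048978 + 0.17783) = 1/1.1827 = 0.8455
[HCO3⁻] = α₁ × DIC = 0.8455 × 1.95 = 1.65 mmol/kg

[HCO3⁻] = 1.65 mmol/kg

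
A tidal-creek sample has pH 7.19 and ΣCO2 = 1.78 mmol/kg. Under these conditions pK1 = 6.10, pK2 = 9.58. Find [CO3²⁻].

α₂ = 1 / (1 + [H⁺]/K2 + [H⁺]²/(K1K2)) = 1 / (1 + 10^+2.39 + 10^+1.30)
   = 1 / (1 + 245.47 + 19.953) = 1/266.42 = 0.003753
[CO3²⁻] = α₂ × DIC = 0.003753 × 1.78 = 0.00668 mmol/kg = 6.68 μmol/kg

[CO3²⁻] = 6.68 μmol/kg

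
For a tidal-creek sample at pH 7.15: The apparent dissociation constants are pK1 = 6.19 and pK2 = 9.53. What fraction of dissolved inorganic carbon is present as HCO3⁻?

α₁ = 0.898

α₁ = 1 / (1 + [H⁺]/K1 + K2/[H⁺]) = 1 / (1 + 10^-0.96 + 10^-2.38)
   = 1 / (1 + 0.10965 + 0.0041687) = 1/1.1138 = 0.8978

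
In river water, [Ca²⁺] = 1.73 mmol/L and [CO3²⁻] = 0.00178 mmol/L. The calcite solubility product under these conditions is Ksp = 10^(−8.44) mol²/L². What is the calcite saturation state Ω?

Ω = 0.848

Ksp = 10^(−8.44) = 3.631×10^-9
Ω = [Ca²⁺][CO3²⁻]/Ksp = (1.73×10^-3)(0.00178×10^-3) / 3.631×10^-9 = 0.848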